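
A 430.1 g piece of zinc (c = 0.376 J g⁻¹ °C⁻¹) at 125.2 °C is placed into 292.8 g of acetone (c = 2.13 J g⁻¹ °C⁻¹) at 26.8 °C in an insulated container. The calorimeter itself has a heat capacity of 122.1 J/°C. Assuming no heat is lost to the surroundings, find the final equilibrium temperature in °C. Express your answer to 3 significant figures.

Heat lost by zinc = heat gained by acetone + calorimeter.
(430.1)(0.376)(125.2 − T) = [(292.8)(2.13) + 122.1](T − 26.8)
161.7176 (125.2 − T) = 745.764 (T − 26.8)
20247 − 161.7176 T = 745.764 T − 19986
40233 = 907.4816 T
T = 44.33 °C

T_f = 44.3 °C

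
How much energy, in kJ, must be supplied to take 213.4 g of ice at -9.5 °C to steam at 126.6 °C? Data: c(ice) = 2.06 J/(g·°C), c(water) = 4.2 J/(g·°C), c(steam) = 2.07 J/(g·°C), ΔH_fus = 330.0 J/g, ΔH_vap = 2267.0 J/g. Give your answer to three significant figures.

q1 (heat ice -9.5→0.0 °C): 213.4 × 2.06 × 9.5 = 4176 J
q2 (melt at 0 °C): 213.4 × 330.0 = 70422 J
q3 (heat water 0.0→100.0 °C): 213.4 × 4.2 × 100.0 = 89628 J
q4 (vaporize at 100 °C): 213.4 × 2267.0 = 483778 J
q5 (heat steam 100.0→126.6 °C): 213.4 × 2.07 × 26.6 = 11750 J
Total: 4176 + 70422 + 89628 + 483778 + 11750 = 659754 J = 660 kJ

q = 660 kJ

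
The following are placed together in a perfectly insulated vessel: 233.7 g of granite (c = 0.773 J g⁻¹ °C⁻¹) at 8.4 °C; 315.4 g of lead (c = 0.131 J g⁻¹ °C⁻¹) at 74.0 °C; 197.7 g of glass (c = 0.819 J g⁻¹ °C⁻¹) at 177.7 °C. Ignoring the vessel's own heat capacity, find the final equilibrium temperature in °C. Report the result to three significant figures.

Σ mᵢcᵢ(T − Tᵢ) = 0  ⇒  T = Σ mᵢcᵢTᵢ / Σ mᵢcᵢ
Σ mᵢcᵢ = 233.7×0.773 + 315.4×0.131 + 197.7×0.819 = 383.8838
Σ mᵢcᵢTᵢ = 180.6501×8.4 + 41.3174×74.0 + 161.9163×177.7 = 33347
T = 33347 / 383.8838 = 86.87 °C

T_f = 86.9 °C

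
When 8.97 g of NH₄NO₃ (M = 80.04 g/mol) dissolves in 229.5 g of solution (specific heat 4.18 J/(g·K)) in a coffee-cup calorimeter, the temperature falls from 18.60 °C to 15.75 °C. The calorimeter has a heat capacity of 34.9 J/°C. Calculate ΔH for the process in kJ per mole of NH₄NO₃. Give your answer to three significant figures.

|ΔT| = |15.75 − 18.60| = 2.85 °C
|q_surr| = (229.5 × 4.18 + 34.9) × 2.85 = 994.21 × 2.85 = 2833 J
n(NH₄NO₃) = 8.97 / 80.04 = 0.1121 mol
Temperature fell, so q_rxn = +|q_surr| = 2.833 kJ
ΔH = q_rxn / n = 25.27 kJ/mol

ΔH = 25.3 kJ/mol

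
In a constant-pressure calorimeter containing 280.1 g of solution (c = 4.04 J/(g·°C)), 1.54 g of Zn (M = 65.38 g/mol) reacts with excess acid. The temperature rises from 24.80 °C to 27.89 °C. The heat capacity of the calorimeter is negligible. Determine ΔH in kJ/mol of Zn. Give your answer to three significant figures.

|ΔT| = |27.89 − 24.80| = 3.09 °C
|q_surr| = (280.1 × 4.04) × 3.09 = 1131.604 × 3.09 = 3497 J
n(Zn) = 1.54 / 65.38 = 0.02355 mol
Temperature rose, so q_rxn = −|q_surr| = -3.497 kJ
ΔH = q_rxn / n = -148.49 kJ/mol

ΔH = -148 kJ/mol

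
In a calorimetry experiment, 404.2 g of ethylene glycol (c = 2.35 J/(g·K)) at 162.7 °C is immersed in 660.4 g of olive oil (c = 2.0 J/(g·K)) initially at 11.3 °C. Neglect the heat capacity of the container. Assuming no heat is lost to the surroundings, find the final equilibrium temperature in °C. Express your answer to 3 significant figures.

T_f = 74.6 °C

Heat lost by ethylene glycol = heat gained by olive oil.
(404.2)(2.35)(162.7 − T) = (660.4)(2.0)(T − 11.3)
949.87 (162.7 − T) = 1320.8 (T − 11.3)
154540 − 949.87 T = 1320.8 T − 14925
169465 = 2270.67 T
T = 74.63 °C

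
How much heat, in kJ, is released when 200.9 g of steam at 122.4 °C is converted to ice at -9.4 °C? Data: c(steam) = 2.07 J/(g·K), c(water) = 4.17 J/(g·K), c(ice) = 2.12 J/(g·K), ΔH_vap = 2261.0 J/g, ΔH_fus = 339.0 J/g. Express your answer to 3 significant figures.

q = 619 kJ

q1 (cool steam 122.4→100 °C): 200.9 × 2.07 × 22.4 = 9315 J
q2 (condense at 100 °C): 200.9 × 2261.0 = 454235 J
q3 (cool water 100→0 °C): 200.9 × 4.17 × 100.0 = 83775 J
q4 (freeze at 0 °C): 200.9 × 339.0 = 68105 J
q5 (cool ice 0→-9.4 °C): 200.9 × 2.12 × 9.4 = 4004 J
Total: 9315 + 454235 + 83775 + 68105 + 4004 = 619434 J = 619 kJ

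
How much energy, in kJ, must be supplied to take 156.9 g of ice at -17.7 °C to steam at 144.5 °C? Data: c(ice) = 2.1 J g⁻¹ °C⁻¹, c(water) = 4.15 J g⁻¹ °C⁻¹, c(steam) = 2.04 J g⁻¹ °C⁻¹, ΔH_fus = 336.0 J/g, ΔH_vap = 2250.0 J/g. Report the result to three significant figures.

q1 (heat ice -17.7→0.0 °C): 156.9 × 2.1 × 17.7 = 5832 J
q2 (melt at 0 °C): 156.9 × 336.0 = 52718 J
q3 (heat water 0.0→100.0 °C): 156.9 × 4.15 × 100.0 = 65114 J
q4 (vaporize at 100 °C): 156.9 × 2250.0 = 353025 J
q5 (heat steam 100.0→144.5 °C): 156.9 × 2.04 × 44.5 = 14243 J
Total: 5832 + 52718 + 65114 + 353025 + 14243 = 490932 J = 491 kJ

q = 491 kJ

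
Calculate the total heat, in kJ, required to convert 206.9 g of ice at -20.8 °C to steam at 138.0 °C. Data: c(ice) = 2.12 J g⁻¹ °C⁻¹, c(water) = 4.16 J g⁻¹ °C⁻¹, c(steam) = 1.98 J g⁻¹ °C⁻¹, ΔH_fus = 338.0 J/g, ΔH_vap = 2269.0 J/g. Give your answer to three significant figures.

q = 650 kJ

q1 (heat ice -20.8→0.0 °C): 206.9 × 2.12 × 20.8 = 9123 J
q2 (melt at 0 °C): 206.9 × 338.0 = 69932 J
q3 (heat water 0.0→100.0 °C): 206.9 × 4.16 × 100.0 = 86070 J
q4 (vaporize at 100 °C): 206.9 × 2269.0 = 469456 J
q5 (heat steam 100.0→138.0 °C): 206.9 × 1.98 × 38.0 = 15567 J
Total: 9123 + 69932 + 86070 + 469456 + 15567 = 650148 J = 650 kJ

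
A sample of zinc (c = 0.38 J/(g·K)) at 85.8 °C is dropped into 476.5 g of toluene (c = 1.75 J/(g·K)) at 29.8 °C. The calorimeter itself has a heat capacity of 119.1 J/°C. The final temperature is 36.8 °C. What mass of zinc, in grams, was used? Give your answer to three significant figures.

m = 358 g

q_gained = (476.5 × 1.75 + 119.1) × (36.8 − 29.8) = 6671 J
q_lost = m × 0.38 × (85.8 − 36.8) = 18.62 m
m = 6671 / 18.62 = 358 g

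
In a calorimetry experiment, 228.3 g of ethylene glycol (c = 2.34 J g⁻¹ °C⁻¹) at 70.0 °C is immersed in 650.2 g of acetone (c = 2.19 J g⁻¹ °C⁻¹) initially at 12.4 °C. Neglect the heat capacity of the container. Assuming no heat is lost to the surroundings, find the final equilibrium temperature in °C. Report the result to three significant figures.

Heat lost by ethylene glycol = heat gained by acetone.
(228.3)(2.34)(70.0 − T) = (650.2)(2.19)(T − 12.4)
534.222 (70.0 − T) = 1423.938 (T − 12.4)
37396 − 534.222 T = 1423.938 T − 17657
55053 = 1958.160 T
T = 28.11 °C

T_f = 28.1 °C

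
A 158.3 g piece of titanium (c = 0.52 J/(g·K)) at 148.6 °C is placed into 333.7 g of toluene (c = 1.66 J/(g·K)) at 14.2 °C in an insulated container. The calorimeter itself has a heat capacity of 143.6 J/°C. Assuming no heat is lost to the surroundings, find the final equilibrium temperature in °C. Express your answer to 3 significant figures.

T_f = 28.4 °C

Heat lost by titanium = heat gained by toluene + calorimeter.
(158.3)(0.52)(148.6 − T) = [(333.7)(1.66) + 143.6](T − 14.2)
82.316 (148.6 − T) = 697.542 (T − 14.2)
12232 − 82.316 T = 697.542 T − 9905.1
22137.1 = 779.858 T
T = 28.39 °C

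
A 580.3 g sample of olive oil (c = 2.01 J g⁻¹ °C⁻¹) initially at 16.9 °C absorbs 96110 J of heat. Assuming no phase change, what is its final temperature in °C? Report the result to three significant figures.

ΔT = q / (m c) = 96110 / (580.3 × 2.01) = 82.40 °C
T_f = 16.9 + 82.40 = 99.30 °C

T_f = 99.3 °C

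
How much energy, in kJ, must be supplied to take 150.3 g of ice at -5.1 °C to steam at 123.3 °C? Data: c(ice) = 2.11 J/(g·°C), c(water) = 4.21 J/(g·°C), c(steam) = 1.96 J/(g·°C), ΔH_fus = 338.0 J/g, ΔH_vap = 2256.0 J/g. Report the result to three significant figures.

q1 (heat ice -5.1→0.0 °C): 150.3 × 2.11 × 5.1 = 1617 J
q2 (melt at 0 °C): 150.3 × 338.0 = 50801 J
q3 (heat water 0.0→100.0 °C): 150.3 × 4.21 × 100.0 = 63276 J
q4 (vaporize at 100 °C): 150.3 × 2256.0 = 339077 J
q5 (heat steam 100.0→123.3 °C): 150.3 × 1.96 × 23.3 = 6864 J
Total: 1617 + 50801 + 63276 + 339077 + 6864 = 461635 J = 462 kJ

q = 462 kJ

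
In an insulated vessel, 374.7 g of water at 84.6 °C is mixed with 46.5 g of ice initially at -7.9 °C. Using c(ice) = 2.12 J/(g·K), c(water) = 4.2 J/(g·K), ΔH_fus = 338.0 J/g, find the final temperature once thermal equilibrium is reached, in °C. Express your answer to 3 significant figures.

T_f = 65.9 °C

Heat to bring ice to 0 °C and melt it: q₁ = 46.5×2.12×7.9 + 46.5×338.0 = 16496 J
Heat the water can supply cooling to 0 °C: 374.7×4.2×84.6 = 133138 J > q₁, so all ice melts.
Energy balance: 374.7×4.2×(84.6 − T) = 16496 + 46.5×4.2×(T − 0)
1573.74(84.6 − T) = 16496 + 195.3 T
133138 − 16496 = 1769.04 T
T = 116642 / 1769.04 = 65.94 °C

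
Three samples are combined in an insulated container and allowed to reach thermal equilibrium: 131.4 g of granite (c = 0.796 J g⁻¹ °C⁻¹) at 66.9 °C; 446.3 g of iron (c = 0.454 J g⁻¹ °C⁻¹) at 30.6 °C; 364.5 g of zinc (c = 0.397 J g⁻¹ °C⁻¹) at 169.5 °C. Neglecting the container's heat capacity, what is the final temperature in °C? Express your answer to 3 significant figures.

T_f = 83.5 °C

Σ mᵢcᵢ(T − Tᵢ) = 0  ⇒  T = Σ mᵢcᵢTᵢ / Σ mᵢcᵢ
Σ mᵢcᵢ = 131.4×0.796 + 446.3×0.454 + 364.5×0.397 = 451.9211
Σ mᵢcᵢTᵢ = 104.5944×66.9 + 202.6202×30.6 + 144.7065×169.5 = 37725
T = 37725 / 451.9211 = 83.48 °C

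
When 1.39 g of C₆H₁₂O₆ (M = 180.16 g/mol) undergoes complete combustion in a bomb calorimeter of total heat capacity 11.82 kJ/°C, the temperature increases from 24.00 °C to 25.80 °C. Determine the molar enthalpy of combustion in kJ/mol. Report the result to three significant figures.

ΔT = 25.80 − 24.00 = 1.80 °C
q_cal = C_cal × ΔT = 11.82 × 1.80 = 21.276 kJ
n = 1.39 / 180.16 = 0.007715 mol
q_rxn = −q_cal = -21.276 kJ
ΔH = -21.276 / 0.007715 = -2758 kJ/mol

ΔH = -2760 kJ/mol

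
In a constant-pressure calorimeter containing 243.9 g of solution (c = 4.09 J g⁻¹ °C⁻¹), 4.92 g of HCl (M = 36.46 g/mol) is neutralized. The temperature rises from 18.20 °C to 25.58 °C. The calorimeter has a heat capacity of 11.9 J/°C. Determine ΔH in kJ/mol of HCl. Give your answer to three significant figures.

|ΔT| = |25.58 − 18.20| = 7.38 °C
|q_surr| = (243.9 × 4.09 + 11.9) × 7.38 = 1009.451 × 7.38 = 7450 J
n(HCl) = 4.92 / 36.46 = 0.1349 mol
Temperature rose, so q_rxn = −|q_surr| = -7.450 kJ
ΔH = q_rxn / n = -55.23 kJ/mol

ΔH = -55.2 kJ/mol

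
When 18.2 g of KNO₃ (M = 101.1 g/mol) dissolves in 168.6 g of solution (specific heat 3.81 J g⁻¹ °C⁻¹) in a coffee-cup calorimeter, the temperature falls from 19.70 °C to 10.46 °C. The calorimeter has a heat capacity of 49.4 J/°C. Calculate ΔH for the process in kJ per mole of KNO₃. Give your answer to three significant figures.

ΔH = 35.5 kJ/mol

|ΔT| = |10.46 − 19.70| = 9.24 °C
|q_surr| = (168.6 × 3.81 + 49.4) × 9.24 = 691.766 × 9.24 = 6392 J
n(KNO₃) = 18.2 / 101.1 = 0.1800 mol
Temperature fell, so q_rxn = +|q_surr| = 6.392 kJ
ΔH = q_rxn / n = 35.51 kJ/mol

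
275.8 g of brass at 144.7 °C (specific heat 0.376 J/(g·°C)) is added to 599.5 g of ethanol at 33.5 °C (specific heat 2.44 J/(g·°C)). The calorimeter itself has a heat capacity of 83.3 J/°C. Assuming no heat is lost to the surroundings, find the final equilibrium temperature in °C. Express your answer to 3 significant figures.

T_f = 40.5 °C

Heat lost by brass = heat gained by ethanol + calorimeter.
(275.8)(0.376)(144.7 − T) = [(599.5)(2.44) + 83.3](T − 33.5)
103.7008 (144.7 − T) = 1546.08 (T − 33.5)
15006 − 103.7008 T = 1546.08 T − 51794
66800 = 1649.7808 T
T = 40.49 °C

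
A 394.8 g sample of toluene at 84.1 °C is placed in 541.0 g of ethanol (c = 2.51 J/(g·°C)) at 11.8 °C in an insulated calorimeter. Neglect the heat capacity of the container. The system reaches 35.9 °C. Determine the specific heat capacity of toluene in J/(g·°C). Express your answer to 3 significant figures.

q_gained = (541.0 × 2.51) × (35.9 − 11.8) = 32730 J
q_lost = 394.8 × c × (84.1 − 35.9) = 19029.36 c
Set equal: c = 32730 / 19029.36 = 1.72 J/(g·°C)

c = 1.72 J/(g·°C)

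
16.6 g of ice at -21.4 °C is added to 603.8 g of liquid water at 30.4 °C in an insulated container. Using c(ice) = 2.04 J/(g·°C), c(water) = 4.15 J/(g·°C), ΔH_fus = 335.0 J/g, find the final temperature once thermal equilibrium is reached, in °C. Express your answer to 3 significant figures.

T_f = 27.1 °C

Heat to bring ice to 0 °C and melt it: q₁ = 16.6×2.04×21.4 + 16.6×335.0 = 6285.7 J
Heat the water can supply cooling to 0 °C: 603.8×4.15×30.4 = 76175.4 J > q₁, so all ice melts.
Energy balance: 603.8×4.15×(30.4 − T) = 6285.7 + 16.6×4.15×(T − 0)
2505.77(30.4 − T) = 6285.7 + 68.89 T
76175.4 − 6285.7 = 2574.66 T
T = 69889.7 / 2574.66 = 27.145 °C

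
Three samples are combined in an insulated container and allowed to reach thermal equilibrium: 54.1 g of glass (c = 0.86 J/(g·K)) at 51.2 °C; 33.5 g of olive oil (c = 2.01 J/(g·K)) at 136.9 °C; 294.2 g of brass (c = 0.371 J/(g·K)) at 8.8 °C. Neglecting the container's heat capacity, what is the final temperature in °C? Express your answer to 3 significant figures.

Σ mᵢcᵢ(T − Tᵢ) = 0  ⇒  T = Σ mᵢcᵢTᵢ / Σ mᵢcᵢ
Σ mᵢcᵢ = 54.1×0.86 + 33.5×2.01 + 294.2×0.371 = 223.0092
Σ mᵢcᵢTᵢ = 46.526×51.2 + 67.335×136.9 + 109.1482×8.8 = 12561
T = 12561 / 223.0092 = 56.33 °C

T_f = 56.3 °C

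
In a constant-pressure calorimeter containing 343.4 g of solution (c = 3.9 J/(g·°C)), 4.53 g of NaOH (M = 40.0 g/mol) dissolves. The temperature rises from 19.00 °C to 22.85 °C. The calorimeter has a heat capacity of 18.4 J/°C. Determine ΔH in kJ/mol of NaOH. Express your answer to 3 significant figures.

ΔH = -46.2 kJ/mol

|ΔT| = |22.85 − 19.00| = 3.85 °C
|q_surr| = (343.4 × 3.9 + 18.4) × 3.85 = 1357.66 × 3.85 = 5227.0 J
n(NaOH) = 4.53 / 40.0 = 0.11325 mol
Temperature rose, so q_rxn = −|q_surr| = -5.2270 kJ
ΔH = q_rxn / n = -46.15 kJ/mol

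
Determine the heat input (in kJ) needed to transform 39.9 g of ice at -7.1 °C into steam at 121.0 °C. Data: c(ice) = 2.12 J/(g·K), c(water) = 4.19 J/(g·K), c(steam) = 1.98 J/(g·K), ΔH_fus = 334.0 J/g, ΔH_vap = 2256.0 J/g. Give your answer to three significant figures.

q1 (heat ice -7.1→0.0 °C): 39.9 × 2.12 × 7.1 = 601 J
q2 (melt at 0 °C): 39.9 × 334.0 = 13327 J
q3 (heat water 0.0→100.0 °C): 39.9 × 4.19 × 100.0 = 16718 J
q4 (vaporize at 100 °C): 39.9 × 2256.0 = 90014 J
q5 (heat steam 100.0→121.0 °C): 39.9 × 1.98 × 21.0 = 1659 J
Total: 601 + 13327 + 16718 + 90014 + 1659 = 122319 J = 122 kJ

q = 122 kJ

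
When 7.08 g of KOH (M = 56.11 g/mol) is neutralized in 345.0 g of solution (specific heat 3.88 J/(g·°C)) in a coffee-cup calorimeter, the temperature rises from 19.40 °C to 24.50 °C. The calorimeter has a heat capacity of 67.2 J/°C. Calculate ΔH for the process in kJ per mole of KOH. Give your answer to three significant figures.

ΔH = -56.8 kJ/mol

|ΔT| = |24.50 − 19.40| = 5.10 °C
|q_surr| = (345.0 × 3.88 + 67.2) × 5.10 = 1405.8 × 5.10 = 7170 J
n(KOH) = 7.08 / 56.11 = 0.1262 mol
Temperature rose, so q_rxn = −|q_surr| = -7.170 kJ
ΔH = q_rxn / n = -56.81 kJ/mol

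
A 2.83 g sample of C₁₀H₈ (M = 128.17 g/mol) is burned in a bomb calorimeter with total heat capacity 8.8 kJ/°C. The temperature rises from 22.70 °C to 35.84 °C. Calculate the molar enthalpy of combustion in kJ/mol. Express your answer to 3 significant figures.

ΔH = -5240 kJ/mol

ΔT = 35.84 − 22.70 = 13.14 °C
q_cal = C_cal × ΔT = 8.8 × 13.14 = 115.632 kJ
n = 2.83 / 128.17 = 0.02208 mol
q_rxn = −q_cal = -115.632 kJ
ΔH = -115.632 / 0.02208 = -5237 kJ/mol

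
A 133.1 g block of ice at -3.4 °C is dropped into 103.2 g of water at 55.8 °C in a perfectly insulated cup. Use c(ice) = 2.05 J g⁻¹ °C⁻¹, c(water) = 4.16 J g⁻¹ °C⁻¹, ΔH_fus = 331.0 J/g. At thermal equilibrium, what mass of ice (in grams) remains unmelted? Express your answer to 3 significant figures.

Heat to warm all ice to 0 °C: 133.1×2.05×3.4 = 927.71 J
Heat released by water cooling to 0 °C: 103.2×4.16×55.8 = 23956 J
23956 J < 927.71 + 133.1×331.0 = 44983.81 J, so not all ice melts; final T = 0 °C.
Heat left for melting: 23956 − 927.71 = 23028.29 J
Mass melted = 23028.29 / 331.0 = 69.57 g
Ice remaining = 133.1 − 69.57 = 63.53 g

m_ice remaining = 63.5 g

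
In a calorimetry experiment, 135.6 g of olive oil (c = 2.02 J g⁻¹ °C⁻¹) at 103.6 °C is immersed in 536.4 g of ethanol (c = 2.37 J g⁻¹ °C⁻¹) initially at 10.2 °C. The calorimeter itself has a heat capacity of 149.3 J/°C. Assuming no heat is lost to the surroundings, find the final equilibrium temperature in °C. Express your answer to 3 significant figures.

T_f = 25.3 °C

Heat lost by olive oil = heat gained by ethanol + calorimeter.
(135.6)(2.02)(103.6 − T) = [(536.4)(2.37) + 149.3](T − 10.2)
273.912 (103.6 − T) = 1420.568 (T − 10.2)
28377 − 273.912 T = 1420.568 T − 14490
42867 = 1694.480 T
T = 25.30 °C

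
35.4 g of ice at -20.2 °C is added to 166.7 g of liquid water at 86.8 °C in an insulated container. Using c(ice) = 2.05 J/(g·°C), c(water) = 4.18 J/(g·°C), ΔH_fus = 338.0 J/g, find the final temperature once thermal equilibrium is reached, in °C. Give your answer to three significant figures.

Heat to bring ice to 0 °C and melt it: q₁ = 35.4×2.05×20.2 + 35.4×338.0 = 13431 J
Heat the water can supply cooling to 0 °C: 166.7×4.18×86.8 = 60482.8 J > q₁, so all ice melts.
Energy balance: 166.7×4.18×(86.8 − T) = 13431 + 35.4×4.18×(T − 0)
696.806(86.8 − T) = 13431 + 147.972 T
60482.8 − 13431 = 844.778 T
T = 47051.8 / 844.778 = 55.70 °C

T_f = 55.7 °C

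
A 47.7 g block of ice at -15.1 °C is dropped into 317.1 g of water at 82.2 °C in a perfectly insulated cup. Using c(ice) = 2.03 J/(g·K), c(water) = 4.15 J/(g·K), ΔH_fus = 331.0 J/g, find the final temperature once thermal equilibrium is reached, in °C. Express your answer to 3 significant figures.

Heat to bring ice to 0 °C and melt it: q₁ = 47.7×2.03×15.1 + 47.7×331.0 = 17251 J
Heat the water can supply cooling to 0 °C: 317.1×4.15×82.2 = 108172 J > q₁, so all ice melts.
Energy balance: 317.1×4.15×(82.2 − T) = 17251 + 47.7×4.15×(T − 0)
1315.965(82.2 − T) = 17251 + 197.955 T
108172 − 17251 = 1513.920 T
T = 90921 / 1513.920 = 60.06 °C

T_f = 60.1 °C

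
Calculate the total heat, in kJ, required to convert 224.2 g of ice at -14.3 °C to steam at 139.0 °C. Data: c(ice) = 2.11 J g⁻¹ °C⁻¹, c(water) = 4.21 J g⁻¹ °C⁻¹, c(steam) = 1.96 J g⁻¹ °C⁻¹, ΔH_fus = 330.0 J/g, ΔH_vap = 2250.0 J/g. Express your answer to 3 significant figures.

q1 (heat ice -14.3→0.0 °C): 224.2 × 2.11 × 14.3 = 6765 J
q2 (melt at 0 °C): 224.2 × 330.0 = 73986 J
q3 (heat water 0.0→100.0 °C): 224.2 × 4.21 × 100.0 = 94388 J
q4 (vaporize at 100 °C): 224.2 × 2250.0 = 504450 J
q5 (heat steam 100.0→139.0 °C): 224.2 × 1.96 × 39.0 = 17138 J
Total: 6765 + 73986 + 94388 + 504450 + 17138 = 696727 J = 697 kJ

q = 697 kJ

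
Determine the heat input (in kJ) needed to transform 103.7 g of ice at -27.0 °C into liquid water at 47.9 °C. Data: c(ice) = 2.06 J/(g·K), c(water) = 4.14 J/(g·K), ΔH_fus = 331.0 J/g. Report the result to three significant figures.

q1 (heat ice -27.0→0.0 °C): 103.7 × 2.06 × 27.0 = 5768 J
q2 (melt at 0 °C): 103.7 × 331.0 = 34325 J
q3 (heat water 0.0→47.9 °C): 103.7 × 4.14 × 47.9 = 20564 J
Total: 5768 + 34325 + 20564 = 60657 J = 60.7 kJ

q = 60.7 kJ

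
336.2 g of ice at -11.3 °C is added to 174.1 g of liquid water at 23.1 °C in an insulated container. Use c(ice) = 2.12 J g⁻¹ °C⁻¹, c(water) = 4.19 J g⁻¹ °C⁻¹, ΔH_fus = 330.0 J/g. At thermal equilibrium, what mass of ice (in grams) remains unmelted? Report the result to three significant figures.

Heat to warm all ice to 0 °C: 336.2×2.12×11.3 = 8054.0 J
Heat released by water cooling to 0 °C: 174.1×4.19×23.1 = 16851 J
16851 J < 8054.0 + 336.2×330.0 = 119000.0 J, so not all ice melts; final T = 0 °C.
Heat left for melting: 16851 − 8054.0 = 8797.0 J
Mass melted = 8797.0 / 330.0 = 26.66 g
Ice remaining = 336.2 − 26.66 = 309.54 g

m_ice remaining = 310 g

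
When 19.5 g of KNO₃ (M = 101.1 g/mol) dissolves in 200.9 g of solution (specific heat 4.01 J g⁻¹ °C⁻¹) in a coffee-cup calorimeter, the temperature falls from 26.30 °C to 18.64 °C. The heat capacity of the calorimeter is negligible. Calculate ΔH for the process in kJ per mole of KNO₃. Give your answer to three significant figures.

ΔH = 32.0 kJ/mol

|ΔT| = |18.64 − 26.30| = 7.66 °C
|q_surr| = (200.9 × 4.01) × 7.66 = 805.609 × 7.66 = 6171 J
n(KNO₃) = 19.5 / 101.1 = 0.1929 mol
Temperature fell, so q_rxn = +|q_surr| = 6.171 kJ
ΔH = q_rxn / n = 31.99 kJ/mol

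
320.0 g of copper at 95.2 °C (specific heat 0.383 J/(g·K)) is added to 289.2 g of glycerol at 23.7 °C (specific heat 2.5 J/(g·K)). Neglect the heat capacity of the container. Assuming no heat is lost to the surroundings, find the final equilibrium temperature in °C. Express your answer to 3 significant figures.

T_f = 34.1 °C

Heat lost by copper = heat gained by glycerol.
(320.0)(0.383)(95.2 − T) = (289.2)(2.5)(T − 23.7)
122.56 (95.2 − T) = 723 (T − 23.7)
11668 − 122.56 T = 723 T − 17135
28803 = 845.56 T
T = 34.06 °C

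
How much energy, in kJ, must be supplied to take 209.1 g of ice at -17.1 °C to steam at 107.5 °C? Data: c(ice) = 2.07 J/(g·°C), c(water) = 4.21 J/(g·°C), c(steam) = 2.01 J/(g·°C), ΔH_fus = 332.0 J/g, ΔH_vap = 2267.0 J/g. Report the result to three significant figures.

q1 (heat ice -17.1→0.0 °C): 209.1 × 2.07 × 17.1 = 7402 J
q2 (melt at 0 °C): 209.1 × 332.0 = 69421 J
q3 (heat water 0.0→100.0 °C): 209.1 × 4.21 × 100.0 = 88031 J
q4 (vaporize at 100 °C): 209.1 × 2267.0 = 474030 J
q5 (heat steam 100.0→107.5 °C): 209.1 × 2.01 × 7.5 = 3152 J
Total: 7402 + 69421 + 88031 + 474030 + 3152 = 642036 J = 642 kJ

q = 642 kJ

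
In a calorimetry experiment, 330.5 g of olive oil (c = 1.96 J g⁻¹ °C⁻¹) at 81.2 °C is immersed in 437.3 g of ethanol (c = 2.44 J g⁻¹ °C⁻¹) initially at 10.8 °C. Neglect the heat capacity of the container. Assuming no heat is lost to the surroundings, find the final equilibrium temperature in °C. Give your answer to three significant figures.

Heat lost by olive oil = heat gained by ethanol.
(330.5)(1.96)(81.2 − T) = (437.3)(2.44)(T − 10.8)
647.78 (81.2 − T) = 1067.012 (T − 10.8)
52600 − 647.78 T = 1067.012 T − 11524
64124 = 1714.792 T
T = 37.39 °C

T_f = 37.4 °C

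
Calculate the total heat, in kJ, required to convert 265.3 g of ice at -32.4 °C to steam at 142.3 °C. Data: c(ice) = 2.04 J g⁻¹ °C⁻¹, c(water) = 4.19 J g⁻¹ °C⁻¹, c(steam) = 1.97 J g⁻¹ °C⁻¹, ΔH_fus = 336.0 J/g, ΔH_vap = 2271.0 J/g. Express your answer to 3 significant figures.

q1 (heat ice -32.4→0.0 °C): 265.3 × 2.04 × 32.4 = 17535 J
q2 (melt at 0 °C): 265.3 × 336.0 = 89141 J
q3 (heat water 0.0→100.0 °C): 265.3 × 4.19 × 100.0 = 111161 J
q4 (vaporize at 100 °C): 265.3 × 2271.0 = 602496 J
q5 (heat steam 100.0→142.3 °C): 265.3 × 1.97 × 42.3 = 22108 J
Total: 17535 + 89141 + 111161 + 602496 + 22108 = 842441 J = 842 kJ

q = 842 kJ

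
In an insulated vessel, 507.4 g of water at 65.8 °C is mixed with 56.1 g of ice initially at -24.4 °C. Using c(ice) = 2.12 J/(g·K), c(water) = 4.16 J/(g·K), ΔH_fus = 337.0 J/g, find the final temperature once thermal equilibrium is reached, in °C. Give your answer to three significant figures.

T_f = 49.9 °C

Heat to bring ice to 0 °C and melt it: q₁ = 56.1×2.12×24.4 + 56.1×337.0 = 21808 J
Heat the water can supply cooling to 0 °C: 507.4×4.16×65.8 = 138890 J > q₁, so all ice melts.
Energy balance: 507.4×4.16×(65.8 − T) = 21808 + 56.1×4.16×(T − 0)
2110.784(65.8 − T) = 21808 + 233.376 T
138890 − 21808 = 2344.160 T
T = 117082 / 2344.160 = 49.946 °C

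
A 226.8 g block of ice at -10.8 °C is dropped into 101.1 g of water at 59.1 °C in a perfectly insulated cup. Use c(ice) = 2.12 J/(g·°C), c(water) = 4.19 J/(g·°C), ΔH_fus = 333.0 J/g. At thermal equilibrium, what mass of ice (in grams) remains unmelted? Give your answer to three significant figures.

Heat to warm all ice to 0 °C: 226.8×2.12×10.8 = 5192.8 J
Heat released by water cooling to 0 °C: 101.1×4.19×59.1 = 25035 J
25035 J < 5192.8 + 226.8×333.0 = 80717.2 J, so not all ice melts; final T = 0 °C.
Heat left for melting: 25035 − 5192.8 = 19842.2 J
Mass melted = 19842.2 / 333.0 = 59.59 g
Ice remaining = 226.8 − 59.59 = 167.21 g

m_ice remaining = 167 g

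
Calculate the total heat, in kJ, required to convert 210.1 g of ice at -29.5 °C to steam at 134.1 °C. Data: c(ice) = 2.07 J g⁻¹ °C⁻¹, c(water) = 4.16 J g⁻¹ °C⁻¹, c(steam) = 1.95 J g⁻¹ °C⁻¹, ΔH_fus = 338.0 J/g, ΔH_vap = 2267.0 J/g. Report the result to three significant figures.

q1 (heat ice -29.5→0.0 °C): 210.1 × 2.07 × 29.5 = 12830 J
q2 (melt at 0 °C): 210.1 × 338.0 = 71014 J
q3 (heat water 0.0→100.0 °C): 210.1 × 4.16 × 100.0 = 87402 J
q4 (vaporize at 100 °C): 210.1 × 2267.0 = 476297 J
q5 (heat steam 100.0→134.1 °C): 210.1 × 1.95 × 34.1 = 13971 J
Total: 12830 + 71014 + 87402 + 476297 + 13971 = 661514 J = 662 kJ

q = 662 kJ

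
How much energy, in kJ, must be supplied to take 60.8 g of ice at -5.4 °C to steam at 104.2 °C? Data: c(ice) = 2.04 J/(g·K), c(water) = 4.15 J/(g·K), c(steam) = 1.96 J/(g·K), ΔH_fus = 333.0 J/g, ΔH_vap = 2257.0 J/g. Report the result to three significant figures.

q = 184 kJ

q1 (heat ice -5.4→0.0 °C): 60.8 × 2.04 × 5.4 = 670 J
q2 (melt at 0 °C): 60.8 × 333.0 = 20246 J
q3 (heat water 0.0→100.0 °C): 60.8 × 4.15 × 100.0 = 25232 J
q4 (vaporize at 100 °C): 60.8 × 2257.0 = 137226 J
q5 (heat steam 100.0→104.2 °C): 60.8 × 1.96 × 4.2 = 501 J
Total: 670 + 20246 + 25232 + 137226 + 501 = 183875 J = 184 kJ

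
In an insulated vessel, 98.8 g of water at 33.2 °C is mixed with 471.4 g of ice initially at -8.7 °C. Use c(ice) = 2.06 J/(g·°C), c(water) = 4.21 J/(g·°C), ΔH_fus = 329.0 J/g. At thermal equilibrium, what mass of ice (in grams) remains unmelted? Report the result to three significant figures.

Heat to warm all ice to 0 °C: 471.4×2.06×8.7 = 8448.4 J
Heat released by water cooling to 0 °C: 98.8×4.21×33.2 = 13809 J
13809 J < 8448.4 + 471.4×329.0 = 163539.0 J, so not all ice melts; final T = 0 °C.
Heat left for melting: 13809 − 8448.4 = 5360.6 J
Mass melted = 5360.6 / 329.0 = 16.29 g
Ice remaining = 471.4 − 16.29 = 455.11 g

m_ice remaining = 455 g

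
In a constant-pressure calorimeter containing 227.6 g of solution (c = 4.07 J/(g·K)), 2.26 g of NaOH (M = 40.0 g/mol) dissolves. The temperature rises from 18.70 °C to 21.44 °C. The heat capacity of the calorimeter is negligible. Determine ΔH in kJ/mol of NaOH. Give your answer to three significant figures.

|ΔT| = |21.44 − 18.70| = 2.74 °C
|q_surr| = (227.6 × 4.07) × 2.74 = 926.332 × 2.74 = 2538 J
n(NaOH) = 2.26 / 40.0 = 0.05650 mol
Temperature rose, so q_rxn = −|q_surr| = -2.538 kJ
ΔH = q_rxn / n = -44.92 kJ/mol

ΔH = -44.9 kJ/mol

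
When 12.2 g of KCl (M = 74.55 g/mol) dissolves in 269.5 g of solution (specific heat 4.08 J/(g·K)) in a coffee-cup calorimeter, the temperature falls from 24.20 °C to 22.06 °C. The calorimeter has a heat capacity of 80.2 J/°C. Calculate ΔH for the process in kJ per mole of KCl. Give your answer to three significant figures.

|ΔT| = |22.06 − 24.20| = 2.14 °C
|q_surr| = (269.5 × 4.08 + 80.2) × 2.14 = 1179.76 × 2.14 = 2525 J
n(KCl) = 12.2 / 74.55 = 0.1636 mol
Temperature fell, so q_rxn = +|q_surr| = 2.525 kJ
ΔH = q_rxn / n = 15.43 kJ/mol

ΔH = 15.4 kJ/mol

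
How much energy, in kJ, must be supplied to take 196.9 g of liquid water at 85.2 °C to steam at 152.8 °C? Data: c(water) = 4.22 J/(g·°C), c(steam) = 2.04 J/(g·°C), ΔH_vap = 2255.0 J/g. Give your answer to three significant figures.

q1 (heat water 85.2→100.0 °C): 196.9 × 4.22 × 14.8 = 12298 J
q2 (vaporize at 100 °C): 196.9 × 2255.0 = 444010 J
q3 (heat steam 100.0→152.8 °C): 196.9 × 2.04 × 52.8 = 21208 J
Total: 12298 + 444010 + 21208 = 477516 J = 478 kJ

q = 478 kJ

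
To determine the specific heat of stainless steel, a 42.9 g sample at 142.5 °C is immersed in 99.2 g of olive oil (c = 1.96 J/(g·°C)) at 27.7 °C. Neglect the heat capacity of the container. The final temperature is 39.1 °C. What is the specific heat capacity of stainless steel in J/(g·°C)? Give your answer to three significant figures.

q_gained = (99.2 × 1.96) × (39.1 − 27.7) = 2217 J
q_lost = 42.9 × c × (142.5 − 39.1) = 4435.86 c
Set equal: c = 2217 / 4435.86 = 0.500 J/(g·°C)

c = 0.500 J/(g·°C)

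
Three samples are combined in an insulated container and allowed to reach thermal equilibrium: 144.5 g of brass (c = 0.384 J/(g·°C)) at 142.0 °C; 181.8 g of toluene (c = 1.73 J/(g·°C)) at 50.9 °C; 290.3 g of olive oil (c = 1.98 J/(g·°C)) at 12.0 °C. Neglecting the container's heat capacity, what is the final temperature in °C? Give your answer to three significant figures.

T_f = 32.6 °C

Σ mᵢcᵢ(T − Tᵢ) = 0  ⇒  T = Σ mᵢcᵢTᵢ / Σ mᵢcᵢ
Σ mᵢcᵢ = 144.5×0.384 + 181.8×1.73 + 290.3×1.98 = 944.796
Σ mᵢcᵢTᵢ = 55.488×142.0 + 314.514×50.9 + 574.794×12.0 = 30786
T = 30786 / 944.796 = 32.58 °C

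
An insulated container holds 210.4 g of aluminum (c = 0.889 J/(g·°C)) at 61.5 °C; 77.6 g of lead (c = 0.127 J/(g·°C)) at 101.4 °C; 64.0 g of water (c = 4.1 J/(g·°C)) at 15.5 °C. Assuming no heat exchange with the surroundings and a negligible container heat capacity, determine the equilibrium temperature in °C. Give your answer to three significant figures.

T_f = 36.1 °C

Σ mᵢcᵢ(T − Tᵢ) = 0  ⇒  T = Σ mᵢcᵢTᵢ / Σ mᵢcᵢ
Σ mᵢcᵢ = 210.4×0.889 + 77.6×0.127 + 64.0×4.1 = 459.3008
Σ mᵢcᵢTᵢ = 187.0456×61.5 + 9.8552×101.4 + 262.4×15.5 = 16570
T = 16570 / 459.3008 = 36.08 °C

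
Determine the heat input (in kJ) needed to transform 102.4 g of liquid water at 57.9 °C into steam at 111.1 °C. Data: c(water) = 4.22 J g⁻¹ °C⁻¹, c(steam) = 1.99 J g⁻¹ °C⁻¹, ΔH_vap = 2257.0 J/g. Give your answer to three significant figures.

q1 (heat water 57.9→100.0 °C): 102.4 × 4.22 × 42.1 = 18193 J
q2 (vaporize at 100 °C): 102.4 × 2257.0 = 231117 J
q3 (heat steam 100.0→111.1 °C): 102.4 × 1.99 × 11.1 = 2262 J
Total: 18193 + 231117 + 2262 = 251572 J = 252 kJ

q = 252 kJ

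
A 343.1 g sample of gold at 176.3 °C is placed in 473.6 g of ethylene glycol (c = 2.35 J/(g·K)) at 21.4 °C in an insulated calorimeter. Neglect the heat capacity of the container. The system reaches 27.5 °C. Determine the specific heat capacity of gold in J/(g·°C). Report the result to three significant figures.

q_gained = (473.6 × 2.35) × (27.5 − 21.4) = 6789 J
q_lost = 343.1 × c × (176.3 − 27.5) = 51053.28 c
Set equal: c = 6789 / 51053.28 = 0.133 J/(g·°C)

c = 0.133 J/(g·°C)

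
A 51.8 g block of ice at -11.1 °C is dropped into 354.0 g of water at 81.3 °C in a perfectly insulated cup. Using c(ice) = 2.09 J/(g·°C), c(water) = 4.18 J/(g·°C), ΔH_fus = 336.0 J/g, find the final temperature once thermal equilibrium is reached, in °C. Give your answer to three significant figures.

T_f = 60.0 °C

Heat to bring ice to 0 °C and melt it: q₁ = 51.8×2.09×11.1 + 51.8×336.0 = 18607 J
Heat the water can supply cooling to 0 °C: 354.0×4.18×81.3 = 120301 J > q₁, so all ice melts.
Energy balance: 354.0×4.18×(81.3 − T) = 18607 + 51.8×4.18×(T − 0)
1479.72(81.3 − T) = 18607 + 216.524 T
120301 − 18607 = 1696.244 T
T = 101694 / 1696.244 = 59.95 °C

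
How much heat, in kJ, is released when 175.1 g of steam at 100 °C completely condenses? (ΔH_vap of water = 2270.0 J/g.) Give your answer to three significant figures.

q = m × ΔH_vap = 175.1 × 2270.0 = 397480 J = 397 kJ

q = 397 kJ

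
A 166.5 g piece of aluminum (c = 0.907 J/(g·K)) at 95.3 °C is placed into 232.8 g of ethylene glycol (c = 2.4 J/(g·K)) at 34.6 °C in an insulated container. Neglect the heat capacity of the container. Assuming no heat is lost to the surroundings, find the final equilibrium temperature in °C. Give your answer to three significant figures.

T_f = 47.5 °C

Heat lost by aluminum = heat gained by ethylene glycol.
(166.5)(0.907)(95.3 − T) = (232.8)(2.4)(T − 34.6)
151.0155 (95.3 − T) = 558.72 (T − 34.6)
14392 − 151.0155 T = 558.72 T − 19332
33724 = 709.7355 T
T = 47.52 °C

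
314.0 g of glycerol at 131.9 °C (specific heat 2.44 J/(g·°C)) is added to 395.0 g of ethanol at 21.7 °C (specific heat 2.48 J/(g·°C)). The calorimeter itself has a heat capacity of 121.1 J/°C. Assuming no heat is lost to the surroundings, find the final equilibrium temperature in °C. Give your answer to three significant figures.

T_f = 66.9 °C

Heat lost by glycerol = heat gained by ethanol + calorimeter.
(314.0)(2.44)(131.9 − T) = [(395.0)(2.48) + 121.1](T − 21.7)
766.16 (131.9 − T) = 1100.7 (T − 21.7)
101060 − 766.16 T = 1100.7 T − 23885
124945 = 1866.86 T
T = 66.93 °C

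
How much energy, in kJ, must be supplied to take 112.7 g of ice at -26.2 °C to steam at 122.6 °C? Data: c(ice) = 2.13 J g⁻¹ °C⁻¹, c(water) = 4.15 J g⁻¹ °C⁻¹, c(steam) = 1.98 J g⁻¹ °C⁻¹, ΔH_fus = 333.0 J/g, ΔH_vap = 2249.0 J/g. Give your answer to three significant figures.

q1 (heat ice -26.2→0.0 °C): 112.7 × 2.13 × 26.2 = 6289 J
q2 (melt at 0 °C): 112.7 × 333.0 = 37529 J
q3 (heat water 0.0→100.0 °C): 112.7 × 4.15 × 100.0 = 46771 J
q4 (vaporize at 100 °C): 112.7 × 2249.0 = 253462 J
q5 (heat steam 100.0→122.6 °C): 112.7 × 1.98 × 22.6 = 5043 J
Total: 6289 + 37529 + 46771 + 253462 + 5043 = 349094 J = 349 kJ

q = 349 kJ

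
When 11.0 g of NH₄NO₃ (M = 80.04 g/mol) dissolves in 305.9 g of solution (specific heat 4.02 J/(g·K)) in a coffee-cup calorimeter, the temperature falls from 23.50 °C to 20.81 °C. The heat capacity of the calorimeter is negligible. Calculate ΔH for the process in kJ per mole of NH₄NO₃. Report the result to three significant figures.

|ΔT| = |20.81 − 23.50| = 2.69 °C
|q_surr| = (305.9 × 4.02) × 2.69 = 1229.718 × 2.69 = 3308 J
n(NH₄NO₃) = 11.0 / 80.04 = 0.1374 mol
Temperature fell, so q_rxn = +|q_surr| = 3.308 kJ
ΔH = q_rxn / n = 24.08 kJ/mol

ΔH = 24.1 kJ/mol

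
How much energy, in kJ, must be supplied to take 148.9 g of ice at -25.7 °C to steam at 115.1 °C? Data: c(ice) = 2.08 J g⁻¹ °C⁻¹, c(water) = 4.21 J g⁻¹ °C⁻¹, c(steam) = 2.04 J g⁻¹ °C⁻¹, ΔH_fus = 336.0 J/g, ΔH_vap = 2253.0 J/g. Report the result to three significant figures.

q = 461 kJ

q1 (heat ice -25.7→0.0 °C): 148.9 × 2.08 × 25.7 = 7960 J
q2 (melt at 0 °C): 148.9 × 336.0 = 50030 J
q3 (heat water 0.0→100.0 °C): 148.9 × 4.21 × 100.0 = 62687 J
q4 (vaporize at 100 °C): 148.9 × 2253.0 = 335472 J
q5 (heat steam 100.0→115.1 °C): 148.9 × 2.04 × 15.1 = 4587 J
Total: 7960 + 50030 + 62687 + 335472 + 4587 = 460736 J = 461 kJ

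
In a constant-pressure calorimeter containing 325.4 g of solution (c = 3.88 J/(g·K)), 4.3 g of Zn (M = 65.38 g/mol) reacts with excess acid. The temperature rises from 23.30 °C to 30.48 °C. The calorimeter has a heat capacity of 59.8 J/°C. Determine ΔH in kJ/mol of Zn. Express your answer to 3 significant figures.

|ΔT| = |30.48 − 23.30| = 7.18 °C
|q_surr| = (325.4 × 3.88 + 59.8) × 7.18 = 1322.352 × 7.18 = 9494 J
n(Zn) = 4.3 / 65.38 = 0.06577 mol
Temperature rose, so q_rxn = −|q_surr| = -9.494 kJ
ΔH = q_rxn / n = -144.4 kJ/mol

ΔH = -144 kJ/mol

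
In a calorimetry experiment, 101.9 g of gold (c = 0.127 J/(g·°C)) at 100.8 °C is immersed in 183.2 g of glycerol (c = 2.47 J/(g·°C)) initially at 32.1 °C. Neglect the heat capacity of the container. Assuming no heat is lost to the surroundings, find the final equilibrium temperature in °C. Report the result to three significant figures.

T_f = 34.0 °C

Heat lost by gold = heat gained by glycerol.
(101.9)(0.127)(100.8 − T) = (183.2)(2.47)(T − 32.1)
12.9413 (100.8 − T) = 452.504 (T − 32.1)
1304.5 − 12.9413 T = 452.504 T − 14525
15829.5 = 465.4453 T
T = 34.01 °C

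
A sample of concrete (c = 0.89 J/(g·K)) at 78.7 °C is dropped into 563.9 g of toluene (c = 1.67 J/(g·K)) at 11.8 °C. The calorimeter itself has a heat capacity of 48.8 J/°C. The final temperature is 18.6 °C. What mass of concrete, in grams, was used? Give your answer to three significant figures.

q_gained = (563.9 × 1.67 + 48.8) × (18.6 − 11.8) = 6735 J
q_lost = m × 0.89 × (78.7 − 18.6) = 53.489 m
m = 6735 / 53.489 = 126 g

m = 126 g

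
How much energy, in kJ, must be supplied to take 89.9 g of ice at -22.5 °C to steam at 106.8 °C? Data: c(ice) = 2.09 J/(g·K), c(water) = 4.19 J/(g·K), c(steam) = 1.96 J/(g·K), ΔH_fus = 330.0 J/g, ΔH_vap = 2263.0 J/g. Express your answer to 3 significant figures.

q1 (heat ice -22.5→0.0 °C): 89.9 × 2.09 × 22.5 = 4228 J
q2 (melt at 0 °C): 89.9 × 330.0 = 29667 J
q3 (heat water 0.0→100.0 °C): 89.9 × 4.19 × 100.0 = 37668 J
q4 (vaporize at 100 °C): 89.9 × 2263.0 = 203444 J
q5 (heat steam 100.0→106.8 °C): 89.9 × 1.96 × 6.8 = 1198 J
Total: 4228 + 29667 + 37668 + 203444 + 1198 = 276205 J = 276 kJ

q = 276 kJ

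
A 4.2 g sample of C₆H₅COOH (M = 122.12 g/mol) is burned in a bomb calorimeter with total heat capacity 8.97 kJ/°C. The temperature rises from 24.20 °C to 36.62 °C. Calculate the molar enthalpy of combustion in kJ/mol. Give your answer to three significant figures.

ΔH = -3240 kJ/mol

ΔT = 36.62 − 24.20 = 12.42 °C
q_cal = C_cal × ΔT = 8.97 × 12.42 = 111.4074 kJ
n = 4.2 / 122.12 = 0.03439 mol
q_rxn = −q_cal = -111.4074 kJ
ΔH = -111.4074 / 0.03439 = -3240 kJ/mol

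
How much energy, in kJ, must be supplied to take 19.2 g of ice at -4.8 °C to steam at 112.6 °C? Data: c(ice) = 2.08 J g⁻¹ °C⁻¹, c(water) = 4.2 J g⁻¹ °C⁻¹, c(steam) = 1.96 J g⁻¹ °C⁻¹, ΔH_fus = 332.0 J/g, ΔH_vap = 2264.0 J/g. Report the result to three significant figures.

q1 (heat ice -4.8→0.0 °C): 19.2 × 2.08 × 4.8 = 192 J
q2 (melt at 0 °C): 19.2 × 332.0 = 6374 J
q3 (heat water 0.0→100.0 °C): 19.2 × 4.2 × 100.0 = 8064 J
q4 (vaporize at 100 °C): 19.2 × 2264.0 = 43469 J
q5 (heat steam 100.0→112.6 °C): 19.2 × 1.96 × 12.6 = 474 J
Total: 192 + 6374 + 8064 + 43469 + 474 = 58573 J = 58.6 kJ

q = 58.6 kJ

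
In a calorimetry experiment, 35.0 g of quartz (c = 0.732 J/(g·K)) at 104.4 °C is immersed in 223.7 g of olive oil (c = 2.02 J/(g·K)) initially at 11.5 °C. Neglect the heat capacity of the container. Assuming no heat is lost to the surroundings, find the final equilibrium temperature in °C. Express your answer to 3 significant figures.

T_f = 16.5 °C

Heat lost by quartz = heat gained by olive oil.
(35.0)(0.732)(104.4 − T) = (223.7)(2.02)(T − 11.5)
25.62 (104.4 − T) = 451.874 (T − 11.5)
2674.7 − 25.62 T = 451.874 T − 5196.6
7871.3 = 477.494 T
T = 16.48 °C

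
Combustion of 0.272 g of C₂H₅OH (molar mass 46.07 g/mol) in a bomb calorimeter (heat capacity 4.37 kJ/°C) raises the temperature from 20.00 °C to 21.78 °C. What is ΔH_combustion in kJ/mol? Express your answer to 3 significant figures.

ΔH = -1320 kJ/mol

ΔT = 21.78 − 20.00 = 1.78 °C
q_cal = C_cal × ΔT = 4.37 × 1.78 = 7.7786 kJ
n = 0.272 / 46.07 = 0.005904 mol
q_rxn = −q_cal = -7.7786 kJ
ΔH = -7.7786 / 0.005904 = -1318 kJ/mol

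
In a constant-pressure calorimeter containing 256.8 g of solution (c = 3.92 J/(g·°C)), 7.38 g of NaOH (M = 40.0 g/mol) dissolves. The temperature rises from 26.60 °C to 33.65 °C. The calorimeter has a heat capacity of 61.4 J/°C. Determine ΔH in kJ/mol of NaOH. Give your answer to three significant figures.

ΔH = -40.8 kJ/mol

|ΔT| = |33.65 − 26.60| = 7.05 °C
|q_surr| = (256.8 × 3.92 + 61.4) × 7.05 = 1068.056 × 7.05 = 7530 J
n(NaOH) = 7.38 / 40.0 = 0.1845 mol
Temperature rose, so q_rxn = −|q_surr| = -7.530 kJ
ΔH = q_rxn / n = -40.81 kJ/mol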